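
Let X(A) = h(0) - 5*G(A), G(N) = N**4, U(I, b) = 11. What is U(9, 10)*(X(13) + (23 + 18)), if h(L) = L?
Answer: -1570404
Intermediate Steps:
X(A) = -5*A**4 (X(A) = 0 - 5*A**4 = -5*A**4)
U(9, 10)*(X(13) + (23 + 18)) = 11*(-5*13**4 + (23 + 18)) = 11*(-5*28561 + 41) = 11*(-142805 + 41) = 11*(-142764) = -1570404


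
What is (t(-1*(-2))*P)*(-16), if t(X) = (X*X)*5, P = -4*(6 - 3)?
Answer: 3840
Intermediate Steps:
P = -12 (P = -4*3 = -12)
t(X) = 5*X² (t(X) = X²*5 = 5*X²)
(t(-1*(-2))*P)*(-16) = ((5*(-1*(-2))²)*(-12))*(-16) = ((5*2²)*(-12))*(-16) = ((5*4)*(-12))*(-16) = (20*(-12))*(-16) = -240*(-16) = 3840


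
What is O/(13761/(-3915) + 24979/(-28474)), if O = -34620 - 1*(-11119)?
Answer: 291087851190/54402611 ≈ 5350.6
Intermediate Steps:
O = -23501 (O = -34620 + 11119 = -23501)
O/(13761/(-3915) + 24979/(-28474)) = -23501/(13761/(-3915) + 24979/(-28474)) = -23501/(13761*(-1/3915) + 24979*(-1/28474)) = -23501/(-1529/435 - 24979/28474) = -23501/(-54402611/12386190) = -23501*(-12386190/54402611) = 291087851190/54402611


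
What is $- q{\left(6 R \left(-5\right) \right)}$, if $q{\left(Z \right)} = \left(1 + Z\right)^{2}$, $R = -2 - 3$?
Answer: $-22801$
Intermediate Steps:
$R = -5$
$- q{\left(6 R \left(-5\right) \right)} = - \left(1 + 6 \left(-5\right) \left(-5\right)\right)^{2} = - \left(1 - -150\right)^{2} = - \left(1 + 150\right)^{2} = - 151^{2} = \left(-1\right) 22801 = -22801$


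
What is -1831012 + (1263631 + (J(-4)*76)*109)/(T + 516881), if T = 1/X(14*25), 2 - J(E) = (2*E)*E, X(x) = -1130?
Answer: -1069448155429918/584075529 ≈ -1.8310e+6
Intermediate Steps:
J(E) = 2 - 2*E² (J(E) = 2 - 2*E*E = 2 - 2*E²)
T = -1/1130 (T = 1/(-1130) = -1/1130 ≈ -0.00088496)
-1831012 + (1263631 + (J(-4)*76)*109)/(T + 516881) = -1831012 + (1263631 + ((2 - 2*(-4)²)*76)*109)/(-1/1130 + 516881) = -1831012 + (1263631 + ((2 - 2*16)*76)*109)/(584075529/1130) = -1831012 + (1263631 + ((2 - 32)*76)*109)*(1130/584075529) = -1831012 + (1263631 - 30*76*109)*(1130/584075529) = -1831012 + (1263631 - 2280*109)*(1130/584075529) = -1831012 + (1263631 - 248520)*(1130/584075529) = -1831012 + 1015111*(1130/584075529) = -1831012 + 1147075430/584075529 = -1069448155429918/584075529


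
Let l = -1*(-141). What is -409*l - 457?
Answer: -58126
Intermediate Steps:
l = 141
-409*l - 457 = -409*141 - 457 = -57669 - 457 = -58126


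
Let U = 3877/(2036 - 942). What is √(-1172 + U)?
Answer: I*√1398450354/1094 ≈ 34.183*I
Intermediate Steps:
U = 3877/1094 ≈ 3.5439
√(-1172 + U) = √(-1172 + 3877/1094) = √(-1278291/1094) = I*√1398450354/1094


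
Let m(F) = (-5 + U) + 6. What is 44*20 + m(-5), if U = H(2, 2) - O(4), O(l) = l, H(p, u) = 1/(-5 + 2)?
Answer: 2630/3 ≈ 876.67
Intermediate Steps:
H(p, u) = -⅓ (H(p, u) = 1/(-3) = -⅓)
U = -13/3 (U = -⅓ - 1*4 = -⅓ - 4 = -13/3 ≈ -4.3333)
m(F) = -10/3 (m(F) = (-5 - 13/3) + 6 = -28/3 + 6 = -10/3)
44*20 + m(-5) = 44*20 - 10/3 = 880 - 10/3 = 2630/3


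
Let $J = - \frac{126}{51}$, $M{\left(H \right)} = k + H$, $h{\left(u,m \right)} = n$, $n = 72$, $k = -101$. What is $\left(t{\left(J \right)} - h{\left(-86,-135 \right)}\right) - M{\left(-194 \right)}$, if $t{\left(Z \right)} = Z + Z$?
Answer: $\frac{3707}{17} \approx 218.06$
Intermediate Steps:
$h{\left(u,m \right)} = 72$
$M{\left(H \right)} = -101 + H$
$J = - \frac{42}{17}$ ($J = \left(-126\right) \frac{1}{51} = - \frac{42}{17} \approx -2.4706$)
$t{\left(Z \right)} = 2 Z$
$\left(t{\left(J \right)} - h{\left(-86,-135 \right)}\right) - M{\left(-194 \right)} = \left(2 \left(- \frac{42}{17}\right) - 72\right) - \left(-101 - 194\right) = \left(- \frac{84}{17} - 72\right) - -295 = - \frac{1308}{17} + 295 = \frac{3707}{17}$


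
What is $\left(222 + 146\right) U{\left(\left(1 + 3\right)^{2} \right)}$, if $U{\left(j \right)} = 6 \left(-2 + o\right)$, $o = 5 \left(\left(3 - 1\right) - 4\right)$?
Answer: $-26496$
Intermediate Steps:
$o = -10$ ($o = 5 \left(\left(3 - 1\right) - 4\right) = 5 \left(2 - 4\right) = 5 \left(-2\right) = -10$)
$U{\left(j \right)} = -72$ ($U{\left(j \right)} = 6 \left(-2 - 10\right) = 6 \left(-12\right) = -72$)
$\left(222 + 146\right) U{\left(\left(1 + 3\right)^{2} \right)} = \left(222 + 146\right) \left(-72\right) = 368 \left(-72\right) = -26496$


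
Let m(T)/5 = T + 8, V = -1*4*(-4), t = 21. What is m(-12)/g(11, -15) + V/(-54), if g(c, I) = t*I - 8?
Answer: -2044/8721 ≈ -0.23438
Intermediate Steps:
V = 16 (V = -4*(-4) = 16)
m(T) = 40 + 5*T (m(T) = 5*(T + 8) = 5*(8 + T) = 40 + 5*T)
g(c, I) = -8 + 21*I (g(c, I) = 21*I - 8 = -8 + 21*I)
m(-12)/g(11, -15) + V/(-54) = (40 + 5*(-12))/(-8 + 21*(-15)) + 16/(-54) = (40 - 60)/(-8 - 315) + 16*(-1/54) = -20/(-323) - 8/27 = -20*(-1/323) - 8/27 = 20/323 - 8/27 = -2044/8721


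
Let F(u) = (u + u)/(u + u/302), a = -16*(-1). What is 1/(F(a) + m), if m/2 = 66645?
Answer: 303/40387474 ≈ 7.5023e-6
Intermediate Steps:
m = 133290 (m = 2*66645 = 133290)
a = 16
F(u) = 604/303 (F(u) = (2*u)/(u + u*(1/302)) = (2*u)/(u + u/302) = (2*u)/((303*u/302)) = (2*u)*(302/(303*u)) = 604/303)
1/(F(a) + m) = 1/(604/303 + 133290) = 1/(40387474/303) = 303/40387474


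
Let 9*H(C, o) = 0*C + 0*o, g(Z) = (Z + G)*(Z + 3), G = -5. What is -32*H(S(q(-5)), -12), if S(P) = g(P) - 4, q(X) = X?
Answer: 0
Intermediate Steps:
g(Z) = (-5 + Z)*(3 + Z) (g(Z) = (Z - 5)*(Z + 3) = (-5 + Z)*(3 + Z))
S(P) = -19 + P**2 - 2*P (S(P) = (-15 + P**2 - 2*P) - 4 = -19 + P**2 - 2*P)
H(C, o) = 0 (H(C, o) = (0*C + 0*o)/9 = (0 + 0)/9 = (1/9)*0 = 0)
-32*H(S(q(-5)), -12) = -32*0 = 0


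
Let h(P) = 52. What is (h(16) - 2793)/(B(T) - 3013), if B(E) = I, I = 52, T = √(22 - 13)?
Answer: 2741/2961 ≈ 0.92570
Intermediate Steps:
T = 3 (T = √9 = 3)
B(E) = 52
(h(16) - 2793)/(B(T) - 3013) = (52 - 2793)/(52 - 3013) = -2741/(-2961) = -2741*(-1/2961) = 2741/2961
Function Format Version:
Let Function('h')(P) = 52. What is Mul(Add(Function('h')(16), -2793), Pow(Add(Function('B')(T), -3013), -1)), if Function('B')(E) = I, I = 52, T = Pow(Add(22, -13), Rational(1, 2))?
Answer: Rational(2741, 2961) ≈ 0.92570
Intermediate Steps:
T = 3 (T = Pow(9, Rational(1, 2)) = 3)
Function('B')(E) = 52
Mul(Add(Function('h')(16), -2793), Pow(Add(Function('B')(T), -3013), -1)) = Mul(Add(52, -2793), Pow(Add(52, -3013), -1)) = Mul(-2741, Pow(-2961, -1)) = Mul(-2741, Rational(-1, 2961)) = Rational(2741, 2961)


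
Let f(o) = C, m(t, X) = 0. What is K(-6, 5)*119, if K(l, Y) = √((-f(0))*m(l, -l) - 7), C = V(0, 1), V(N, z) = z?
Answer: 119*I*√7 ≈ 314.84*I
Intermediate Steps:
C = 1
f(o) = 1
K(l, Y) = I*√7 (K(l, Y) = √(-1*1*0 - 7) = √(-1*0 - 7) = √(0 - 7) = √(-7) = I*√7)
K(-6, 5)*119 = (I*√7)*119 = 119*I*√7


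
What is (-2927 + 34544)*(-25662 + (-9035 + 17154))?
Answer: -554657031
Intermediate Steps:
(-2927 + 34544)*(-25662 + (-9035 + 17154)) = 31617*(-25662 + 8119) = 31617*(-17543) = -554657031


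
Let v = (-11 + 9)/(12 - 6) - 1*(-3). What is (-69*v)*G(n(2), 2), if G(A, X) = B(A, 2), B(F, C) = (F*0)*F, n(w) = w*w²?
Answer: 0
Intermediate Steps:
n(w) = w³
B(F, C) = 0 (B(F, C) = 0*F = 0)
G(A, X) = 0
v = 8/3 (v = -2/6 + 3 = -2*⅙ + 3 = -⅓ + 3 = 8/3 ≈ 2.6667)
(-69*v)*G(n(2), 2) = -69*8/3*0 = -184*0 = 0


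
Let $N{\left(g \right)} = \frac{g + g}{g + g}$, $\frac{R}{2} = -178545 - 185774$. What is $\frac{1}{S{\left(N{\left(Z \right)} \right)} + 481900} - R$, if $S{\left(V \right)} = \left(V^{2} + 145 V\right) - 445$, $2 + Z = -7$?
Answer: $\frac{350912789439}{481601} \approx 7.2864 \cdot 10^{5}$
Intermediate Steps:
$R = -728638$ ($R = 2 \left(-178545 - 185774\right) = 2 \left(-364319\right) = -728638$)
$Z = -9$ ($Z = -2 - 7 = -9$)
$N{\left(g \right)} = 1$ ($N{\left(g \right)} = \frac{2 g}{2 g} = 2 g \frac{1}{2 g} = 1$)
$S{\left(V \right)} = -445 + V^{2} + 145 V$
$\frac{1}{S{\left(N{\left(Z \right)} \right)} + 481900} - R = \frac{1}{\left(-445 + 1^{2} + 145 \cdot 1\right) + 481900} - -728638 = \frac{1}{\left(-445 + 1 + 145\right) + 481900} + 728638 = \frac{1}{-299 + 481900} + 728638 = \frac{1}{481601} + 728638 = \frac{350912789439}{481601}$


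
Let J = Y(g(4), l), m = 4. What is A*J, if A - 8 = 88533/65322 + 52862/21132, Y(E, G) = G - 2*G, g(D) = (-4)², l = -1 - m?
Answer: 1136597705/19172007 ≈ 59.284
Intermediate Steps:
l = -5 (l = -1 - 1*4 = -1 - 4 = -5)
g(D) = 16
Y(E, G) = -G
A = 227319541/19172007 (A = 8 + (88533/65322 + 52862/21132) = 8 + (88533*(1/65322) + 52862*(1/21132)) = 8 + (9837/7258 + 26431/10566) = 8 + 73943485/19172007 = 227319541/19172007 ≈ 11.857)
J = 5 (J = -1*(-5) = 5)
A*J = (227319541/19172007)*5 = 1136597705/19172007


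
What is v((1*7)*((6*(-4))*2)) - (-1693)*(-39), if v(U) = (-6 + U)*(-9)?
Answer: -62949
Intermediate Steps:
v(U) = 54 - 9*U
v((1*7)*((6*(-4))*2)) - (-1693)*(-39) = (54 - 9*1*7*(6*(-4))*2) - (-1693)*(-39) = (54 - 63*(-24*2)) - 1*66027 = (54 - 63*(-48)) - 66027 = (54 - 9*(-336)) - 66027 = (54 + 3024) - 66027 = 3078 - 66027 = -62949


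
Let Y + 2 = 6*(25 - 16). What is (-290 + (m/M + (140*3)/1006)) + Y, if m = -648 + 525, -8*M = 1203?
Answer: -47756120/201703 ≈ -236.76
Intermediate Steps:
M = -1203/8 (M = -1/8*1203 = -1203/8 ≈ -150.38)
m = -123
Y = 52 (Y = -2 + 6*(25 - 16) = -2 + 6*9 = -2 + 54 = 52)
(-290 + (m/M + (140*3)/1006)) + Y = (-290 + (-123/(-1203/8) + (140*3)/1006)) + 52 = (-290 + (-123*(-8/1203) + 420*(1/1006))) + 52 = (-290 + (328/401 + 210/503)) + 52 = (-290 + 249194/201703) + 52 = -58244676/201703 + 52 = -47756120/201703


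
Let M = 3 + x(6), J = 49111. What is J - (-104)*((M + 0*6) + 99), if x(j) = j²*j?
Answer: 82183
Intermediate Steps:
x(j) = j³
M = 219 (M = 3 + 6³ = 3 + 216 = 219)
J - (-104)*((M + 0*6) + 99) = 49111 - (-104)*((219 + 0*6) + 99) = 49111 - (-104)*((219 + 0) + 99) = 49111 - (-104)*(219 + 99) = 49111 - (-104)*318 = 49111 - 1*(-33072) = 49111 + 33072 = 82183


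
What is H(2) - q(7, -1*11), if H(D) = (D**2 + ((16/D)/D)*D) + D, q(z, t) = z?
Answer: 7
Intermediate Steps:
H(D) = D + D**2 + 16/D (H(D) = (D**2 + (16/D**2)*D) + D = (D**2 + 16/D) + D = D + D**2 + 16/D)
H(2) - q(7, -1*11) = (2 + 2**2 + 16/2) - 1*7 = (2 + 4 + 16*(1/2)) - 7 = (2 + 4 + 8) - 7 = 14 - 7 = 7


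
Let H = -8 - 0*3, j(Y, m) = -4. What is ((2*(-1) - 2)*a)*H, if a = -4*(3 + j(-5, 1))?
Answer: 128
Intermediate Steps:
H = -8 (H = -8 - 1*0 = -8 + 0 = -8)
a = 4 (a = -4*(3 - 4) = -4*(-1) = 4)
((2*(-1) - 2)*a)*H = ((2*(-1) - 2)*4)*(-8) = ((-2 - 2)*4)*(-8) = -4*4*(-8) = -16*(-8) = 128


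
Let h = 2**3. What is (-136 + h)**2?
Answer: 16384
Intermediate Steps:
h = 8
(-136 + h)**2 = (-136 + 8)**2 = (-128)**2 = 16384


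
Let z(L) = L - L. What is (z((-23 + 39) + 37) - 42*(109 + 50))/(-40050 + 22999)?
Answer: 6678/17051 ≈ 0.39165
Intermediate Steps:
z(L) = 0
(z((-23 + 39) + 37) - 42*(109 + 50))/(-40050 + 22999) = (0 - 42*(109 + 50))/(-40050 + 22999) = (0 - 42*159)/(-17051) = (0 - 6678)*(-1/17051) = -6678*(-1/17051) = 6678/17051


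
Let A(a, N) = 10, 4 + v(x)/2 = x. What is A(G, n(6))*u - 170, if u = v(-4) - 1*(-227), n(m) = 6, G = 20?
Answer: 1940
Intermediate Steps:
v(x) = -8 + 2*x
u = 211 (u = (-8 + 2*(-4)) - 1*(-227) = (-8 - 8) + 227 = -16 + 227 = 211)
A(G, n(6))*u - 170 = 10*211 - 170 = 2110 - 170 = 1940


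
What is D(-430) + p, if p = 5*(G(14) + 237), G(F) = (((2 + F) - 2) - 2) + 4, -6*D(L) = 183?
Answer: 2469/2 ≈ 1234.5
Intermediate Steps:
D(L) = -61/2 (D(L) = -1/6*183 = -61/2)
G(F) = 2 + F (G(F) = (F - 2) + 4 = (-2 + F) + 4 = 2 + F)
p = 1265 (p = 5*((2 + 14) + 237) = 5*(16 + 237) = 5*253 = 1265)
D(-430) + p = -61/2 + 1265 = 2469/2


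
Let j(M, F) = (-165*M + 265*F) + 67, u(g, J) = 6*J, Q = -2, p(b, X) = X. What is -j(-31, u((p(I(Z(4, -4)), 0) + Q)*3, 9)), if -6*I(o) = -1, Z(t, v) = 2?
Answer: -19492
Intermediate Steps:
I(o) = ⅙ (I(o) = -⅙*(-1) = ⅙)
j(M, F) = 67 - 165*M + 265*F
-j(-31, u((p(I(Z(4, -4)), 0) + Q)*3, 9)) = -(67 - 165*(-31) + 265*(6*9)) = -(67 + 5115 + 265*54) = -(67 + 5115 + 14310) = -1*19492 = -19492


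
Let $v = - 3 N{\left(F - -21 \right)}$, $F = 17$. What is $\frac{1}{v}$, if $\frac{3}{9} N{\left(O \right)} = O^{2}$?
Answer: $- \frac{1}{12996} \approx -7.6947 \cdot 10^{-5}$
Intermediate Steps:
$N{\left(O \right)} = 3 O^{2}$
$v = -12996$ ($v = - 3 \cdot 3 \left(17 - -21\right)^{2} = - 3 \cdot 3 \left(17 + 21\right)^{2} = - 3 \cdot 3 \cdot 38^{2} = - 3 \cdot 3 \cdot 1444 = \left(-3\right) 4332 = -12996$)
$\frac{1}{v} = \frac{1}{-12996} = - \frac{1}{12996}$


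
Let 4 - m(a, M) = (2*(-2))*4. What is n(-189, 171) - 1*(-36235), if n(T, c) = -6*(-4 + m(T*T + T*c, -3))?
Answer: 36139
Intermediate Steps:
m(a, M) = 20 (m(a, M) = 4 - 2*(-2)*4 = 4 - (-4)*4 = 4 - 1*(-16) = 4 + 16 = 20)
n(T, c) = -96 (n(T, c) = -6*(-4 + 20) = -6*16 = -96)
n(-189, 171) - 1*(-36235) = -96 - 1*(-36235) = -96 + 36235 = 36139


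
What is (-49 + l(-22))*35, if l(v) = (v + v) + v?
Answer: -4025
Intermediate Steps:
l(v) = 3*v (l(v) = 2*v + v = 3*v)
(-49 + l(-22))*35 = (-49 + 3*(-22))*35 = (-49 - 66)*35 = -115*35 = -4025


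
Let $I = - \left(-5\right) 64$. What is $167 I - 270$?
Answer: $53170$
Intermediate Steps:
$I = 320$ ($I = \left(-1\right) \left(-320\right) = 320$)
$167 I - 270 = 167 \cdot 320 - 270 = 53440 - 270 = 53170$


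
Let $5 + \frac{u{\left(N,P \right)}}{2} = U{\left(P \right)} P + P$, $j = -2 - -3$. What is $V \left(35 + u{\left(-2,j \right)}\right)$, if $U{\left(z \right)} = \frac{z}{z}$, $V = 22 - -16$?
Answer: $1102$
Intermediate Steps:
$V = 38$ ($V = 22 + 16 = 38$)
$j = 1$ ($j = -2 + 3 = 1$)
$U{\left(z \right)} = 1$
$u{\left(N,P \right)} = -10 + 4 P$ ($u{\left(N,P \right)} = -10 + 2 \left(1 P + P\right) = -10 + 2 \left(P + P\right) = -10 + 2 \cdot 2 P = -10 + 4 P$)
$V \left(35 + u{\left(-2,j \right)}\right) = 38 \left(35 + \left(-10 + 4 \cdot 1\right)\right) = 38 \left(35 + \left(-10 + 4\right)\right) = 38 \left(35 - 6\right) = 38 \cdot 29 = 1102$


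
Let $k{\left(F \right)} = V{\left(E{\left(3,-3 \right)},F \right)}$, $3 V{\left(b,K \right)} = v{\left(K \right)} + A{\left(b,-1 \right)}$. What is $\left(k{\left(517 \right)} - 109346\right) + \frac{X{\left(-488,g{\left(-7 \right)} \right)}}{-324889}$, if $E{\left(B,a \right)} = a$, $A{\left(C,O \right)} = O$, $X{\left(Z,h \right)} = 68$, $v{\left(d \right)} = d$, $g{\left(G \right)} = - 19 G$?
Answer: $- \frac{35469431754}{324889} \approx -1.0917 \cdot 10^{5}$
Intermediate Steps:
$V{\left(b,K \right)} = - \frac{1}{3} + \frac{K}{3}$ ($V{\left(b,K \right)} = \frac{K - 1}{3} = \frac{-1 + K}{3} = - \frac{1}{3} + \frac{K}{3}$)
$k{\left(F \right)} = - \frac{1}{3} + \frac{F}{3}$
$\left(k{\left(517 \right)} - 109346\right) + \frac{X{\left(-488,g{\left(-7 \right)} \right)}}{-324889} = \left(\left(- \frac{1}{3} + \frac{1}{3} \cdot 517\right) - 109346\right) + \frac{68}{-324889} = \left(\left(- \frac{1}{3} + \frac{517}{3}\right) - 109346\right) + 68 \left(- \frac{1}{324889}\right) = \left(172 - 109346\right) - \frac{68}{324889} = -109174 - \frac{68}{324889} = - \frac{35469431754}{324889}$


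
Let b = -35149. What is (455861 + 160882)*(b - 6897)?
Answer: -25931576178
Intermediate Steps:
(455861 + 160882)*(b - 6897) = (455861 + 160882)*(-35149 - 6897) = 616743*(-42046) = -25931576178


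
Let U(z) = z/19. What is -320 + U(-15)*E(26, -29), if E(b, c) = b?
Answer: -6470/19 ≈ -340.53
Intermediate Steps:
U(z) = z/19 (U(z) = z*(1/19) = z/19)
-320 + U(-15)*E(26, -29) = -320 + ((1/19)*(-15))*26 = -320 - 15/19*26 = -320 - 390/19 = -6470/19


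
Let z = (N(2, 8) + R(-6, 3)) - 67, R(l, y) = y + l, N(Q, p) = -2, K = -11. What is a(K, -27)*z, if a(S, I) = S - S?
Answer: 0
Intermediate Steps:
R(l, y) = l + y
a(S, I) = 0
z = -72 (z = (-2 + (-6 + 3)) - 67 = (-2 - 3) - 67 = -5 - 67 = -72)
a(K, -27)*z = 0*(-72) = 0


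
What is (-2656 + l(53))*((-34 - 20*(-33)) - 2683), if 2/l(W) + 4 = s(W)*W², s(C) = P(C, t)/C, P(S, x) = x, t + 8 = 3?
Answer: 1469656562/269 ≈ 5.4634e+6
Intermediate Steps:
t = -5 (t = -8 + 3 = -5)
s(C) = -5/C
l(W) = 2/(-4 - 5*W) (l(W) = 2/(-4 + (-5/W)*W²) = 2/(-4 - 5*W))
(-2656 + l(53))*((-34 - 20*(-33)) - 2683) = (-2656 + 2/(-4 - 5*53))*((-34 - 20*(-33)) - 2683) = (-2656 + 2/(-4 - 265))*((-34 + 660) - 2683) = (-2656 + 2/(-269))*(626 - 2683) = (-2656 + 2*(-1/269))*(-2057) = (-2656 - 2/269)*(-2057) = -714466/269*(-2057) = 1469656562/269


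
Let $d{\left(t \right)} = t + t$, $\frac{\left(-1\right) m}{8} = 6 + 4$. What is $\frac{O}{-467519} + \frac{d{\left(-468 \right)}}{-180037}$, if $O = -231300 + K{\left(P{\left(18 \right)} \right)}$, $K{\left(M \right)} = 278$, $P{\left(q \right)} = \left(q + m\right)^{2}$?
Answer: $\frac{3233085046}{6474670631} \approx 0.49934$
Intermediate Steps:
$m = -80$ ($m = - 8 \left(6 + 4\right) = \left(-8\right) 10 = -80$)
$P{\left(q \right)} = \left(-80 + q\right)^{2}$ ($P{\left(q \right)} = \left(q - 80\right)^{2} = \left(-80 + q\right)^{2}$)
$d{\left(t \right)} = 2 t$
$O = -231022$ ($O = -231300 + 278 = -231022$)
$\frac{O}{-467519} + \frac{d{\left(-468 \right)}}{-180037} = - \frac{231022}{-467519} + \frac{2 \left(-468\right)}{-180037} = \left(-231022\right) \left(- \frac{1}{467519}\right) - - \frac{72}{13849} = \frac{231022}{467519} + \frac{72}{13849} = \frac{3233085046}{6474670631}$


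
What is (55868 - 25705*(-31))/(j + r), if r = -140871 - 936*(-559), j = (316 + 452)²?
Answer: 284241/324059 ≈ 0.87713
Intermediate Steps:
j = 589824 (j = 768² = 589824)
r = 382353 (r = -140871 + 523224 = 382353)
(55868 - 25705*(-31))/(j + r) = (55868 - 25705*(-31))/(589824 + 382353) = (55868 + 796855)/972177 = 852723*(1/972177) = 284241/324059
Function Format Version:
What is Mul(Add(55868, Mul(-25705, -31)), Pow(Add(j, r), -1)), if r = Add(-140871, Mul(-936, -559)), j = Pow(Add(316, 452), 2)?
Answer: Rational(284241, 324059) ≈ 0.87713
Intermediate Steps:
j = 589824 (j = Pow(768, 2) = 589824)
r = 382353 (r = Add(-140871, 523224) = 382353)
Mul(Add(55868, Mul(-25705, -31)), Pow(Add(j, r), -1)) = Mul(Add(55868, Mul(-25705, -31)), Pow(Add(589824, 382353), -1)) = Mul(Add(55868, 796855), Pow(972177, -1)) = Mul(852723, Rational(1, 972177)) = Rational(284241, 324059)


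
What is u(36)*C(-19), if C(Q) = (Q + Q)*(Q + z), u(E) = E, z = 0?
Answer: 25992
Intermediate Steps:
C(Q) = 2*Q² (C(Q) = (Q + Q)*(Q + 0) = (2*Q)*Q = 2*Q²)
u(36)*C(-19) = 36*(2*(-19)²) = 36*(2*361) = 36*722 = 25992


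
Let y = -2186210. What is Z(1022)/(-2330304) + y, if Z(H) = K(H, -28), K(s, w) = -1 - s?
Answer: -1698177968939/776768 ≈ -2.1862e+6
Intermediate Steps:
Z(H) = -1 - H
Z(1022)/(-2330304) + y = (-1 - 1*1022)/(-2330304) - 2186210 = (-1 - 1022)*(-1/2330304) - 2186210 = -1023*(-1/2330304) - 2186210 = 341/776768 - 2186210 = -1698177968939/776768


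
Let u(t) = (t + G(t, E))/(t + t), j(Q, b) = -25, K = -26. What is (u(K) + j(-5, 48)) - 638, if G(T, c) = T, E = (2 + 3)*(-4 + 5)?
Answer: -662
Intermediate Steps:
E = 5 (E = 5*1 = 5)
u(t) = 1 (u(t) = (t + t)/(t + t) = (2*t)/((2*t)) = (2*t)*(1/(2*t)) = 1)
(u(K) + j(-5, 48)) - 638 = (1 - 25) - 638 = -24 - 638 = -662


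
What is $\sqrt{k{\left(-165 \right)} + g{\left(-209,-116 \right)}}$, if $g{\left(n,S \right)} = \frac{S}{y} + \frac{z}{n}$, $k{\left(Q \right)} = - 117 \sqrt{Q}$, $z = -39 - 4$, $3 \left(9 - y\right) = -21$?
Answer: $\frac{\sqrt{-1230801 - 20442708 i \sqrt{165}}}{418} \approx 27.348 - 27.477 i$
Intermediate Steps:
$y = 16$ ($y = 9 - -7 = 9 + 7 = 16$)
$z = -43$ ($z = -39 - 4 = -43$)
$g{\left(n,S \right)} = - \frac{43}{n} + \frac{S}{16}$ ($g{\left(n,S \right)} = \frac{S}{16} - \frac{43}{n} = - \frac{43}{n} + \frac{S}{16}$)
$\sqrt{k{\left(-165 \right)} + g{\left(-209,-116 \right)}} = \sqrt{- 117 \sqrt{-165} - \left(\frac{29}{4} + \frac{43}{-209}\right)} = \sqrt{- 117 i \sqrt{165} - \frac{5889}{836}} = \sqrt{- \frac{5889}{836} - 117 i \sqrt{165}}$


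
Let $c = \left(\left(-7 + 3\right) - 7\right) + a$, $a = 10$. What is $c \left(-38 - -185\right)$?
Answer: $-147$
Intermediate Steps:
$c = -1$ ($c = \left(\left(-7 + 3\right) - 7\right) + 10 = \left(-4 - 7\right) + 10 = -11 + 10 = -1$)
$c \left(-38 - -185\right) = - (-38 - -185) = - (-38 + 185) = \left(-1\right) 147 = -147$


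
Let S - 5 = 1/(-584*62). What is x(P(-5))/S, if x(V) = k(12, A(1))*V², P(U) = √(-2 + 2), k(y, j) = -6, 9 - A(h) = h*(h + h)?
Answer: 0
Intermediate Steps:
A(h) = 9 - 2*h² (A(h) = 9 - h*(h + h) = 9 - h*2*h = 9 - 2*h²)
P(U) = 0 (P(U) = √0 = 0)
x(V) = -6*V²
S = 181039/36208 (S = 5 + 1/(-584*62) = 5 + 1/(-36208) = 5 - 1/36208 = 181039/36208 ≈ 5.0000)
x(P(-5))/S = (-6*0²)/(181039/36208) = -6*0*(36208/181039) = 0*(36208/181039) = 0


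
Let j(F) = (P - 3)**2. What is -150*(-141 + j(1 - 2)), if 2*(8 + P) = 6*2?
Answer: 17400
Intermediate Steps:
P = -2 (P = -8 + (6*2)/2 = -8 + (1/2)*12 = -8 + 6 = -2)
j(F) = 25 (j(F) = (-2 - 3)**2 = (-5)**2 = 25)
-150*(-141 + j(1 - 2)) = -150*(-141 + 25) = -150*(-116) = 17400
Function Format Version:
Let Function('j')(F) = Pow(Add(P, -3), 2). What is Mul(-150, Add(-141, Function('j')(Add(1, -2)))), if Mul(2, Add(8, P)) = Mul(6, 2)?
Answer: 17400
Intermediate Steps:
P = -2 (P = Add(-8, Mul(Rational(1, 2), Mul(6, 2))) = Add(-8, Mul(Rational(1, 2), 12)) = Add(-8, 6) = -2)
Function('j')(F) = 25 (Function('j')(F) = Pow(Add(-2, -3), 2) = Pow(-5, 2) = 25)
Mul(-150, Add(-141, Function('j')(Add(1, -2)))) = Mul(-150, Add(-141, 25)) = Mul(-150, -116) = 17400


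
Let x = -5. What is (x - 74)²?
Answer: 6241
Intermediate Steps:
(x - 74)² = (-5 - 74)² = (-79)² = 6241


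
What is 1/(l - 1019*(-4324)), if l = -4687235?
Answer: -1/281079 ≈ -3.5577e-6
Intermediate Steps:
1/(l - 1019*(-4324)) = 1/(-4687235 - 1019*(-4324)) = 1/(-4687235 + 4406156) = 1/(-281079) = -1/281079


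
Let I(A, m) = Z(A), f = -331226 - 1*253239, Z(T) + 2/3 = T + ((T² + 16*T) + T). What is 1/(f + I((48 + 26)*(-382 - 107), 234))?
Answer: 3/3924572347 ≈ 7.6441e-10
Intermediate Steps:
Z(T) = -⅔ + T² + 18*T (Z(T) = -⅔ + (T + ((T² + 16*T) + T)) = -⅔ + (T + (T² + 17*T)) = -⅔ + (T² + 18*T) = -⅔ + T² + 18*T)
f = -584465 (f = -331226 - 253239 = -584465)
I(A, m) = -⅔ + A² + 18*A
1/(f + I((48 + 26)*(-382 - 107), 234)) = 1/(-584465 + (-⅔ + ((48 + 26)*(-382 - 107))² + 18*((48 + 26)*(-382 - 107)))) = 1/(-584465 + (-⅔ + (74*(-489))² + 18*(74*(-489)))) = 1/(-584465 + (-⅔ + (-36186)² + 18*(-36186))) = 1/(-584465 + (-⅔ + 1309426596 - 651348)) = 1/(-584465 + 3926325742/3) = 1/(3924572347/3) = 3/3924572347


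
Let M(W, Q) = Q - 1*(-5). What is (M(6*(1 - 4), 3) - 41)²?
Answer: 1089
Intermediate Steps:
M(W, Q) = 5 + Q (M(W, Q) = Q + 5 = 5 + Q)
(M(6*(1 - 4), 3) - 41)² = ((5 + 3) - 41)² = (8 - 41)² = (-33)² = 1089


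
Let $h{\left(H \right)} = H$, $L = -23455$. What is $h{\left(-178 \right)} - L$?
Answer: $23277$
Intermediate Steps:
$h{\left(-178 \right)} - L = -178 - -23455 = -178 + 23455 = 23277$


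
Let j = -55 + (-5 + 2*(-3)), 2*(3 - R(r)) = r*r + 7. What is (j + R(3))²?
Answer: 5041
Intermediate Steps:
R(r) = -½ - r²/2 (R(r) = 3 - (r*r + 7)/2 = 3 - (r² + 7)/2 = 3 - (7 + r²)/2 = 3 + (-7/2 - r²/2) = -½ - r²/2)
j = -66 (j = -55 + (-5 - 6) = -55 - 11 = -66)
(j + R(3))² = (-66 + (-½ - ½*3²))² = (-66 + (-½ - ½*9))² = (-66 + (-½ - 9/2))² = (-66 - 5)² = (-71)² = 5041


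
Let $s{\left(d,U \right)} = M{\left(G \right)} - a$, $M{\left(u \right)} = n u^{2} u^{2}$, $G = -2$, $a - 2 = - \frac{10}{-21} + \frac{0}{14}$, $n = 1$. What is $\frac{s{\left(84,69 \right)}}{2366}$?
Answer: $\frac{142}{24843} \approx 0.0057159$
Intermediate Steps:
$a = \frac{52}{21}$ ($a = 2 + \left(- \frac{10}{-21} + \frac{0}{14}\right) = 2 + \left(\left(-10\right) \left(- \frac{1}{21}\right) + 0 \cdot \frac{1}{14}\right) = 2 + \left(\frac{10}{21} + 0\right) = 2 + \frac{10}{21} = \frac{52}{21} \approx 2.4762$)
$M{\left(u \right)} = u^{4}$ ($M{\left(u \right)} = 1 u^{2} u^{2} = u^{2} u^{2} = u^{4}$)
$s{\left(d,U \right)} = \frac{284}{21}$ ($s{\left(d,U \right)} = \left(-2\right)^{4} - \frac{52}{21} = 16 - \frac{52}{21} = \frac{284}{21}$)
$\frac{s{\left(84,69 \right)}}{2366} = \frac{284}{21 \cdot 2366} = \frac{284}{21} \cdot \frac{1}{2366} = \frac{142}{24843}$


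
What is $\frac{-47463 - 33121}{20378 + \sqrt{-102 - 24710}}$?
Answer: $- \frac{102633797}{25955481} + \frac{10073 i \sqrt{6203}}{25955481} \approx -3.9542 + 0.030565 i$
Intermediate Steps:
$\frac{-47463 - 33121}{20378 + \sqrt{-102 - 24710}} = - \frac{80584}{20378 + \sqrt{-24812}} = - \frac{80584}{20378 + 2 i \sqrt{6203}}$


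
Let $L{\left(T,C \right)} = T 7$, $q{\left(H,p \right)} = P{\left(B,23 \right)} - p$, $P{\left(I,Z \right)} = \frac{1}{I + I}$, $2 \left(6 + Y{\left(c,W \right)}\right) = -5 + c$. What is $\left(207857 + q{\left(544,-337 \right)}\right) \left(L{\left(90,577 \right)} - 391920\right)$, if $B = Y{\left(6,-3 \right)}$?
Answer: $- \frac{896106141570}{11} \approx -8.1464 \cdot 10^{10}$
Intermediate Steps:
$Y{\left(c,W \right)} = - \frac{17}{2} + \frac{c}{2}$ ($Y{\left(c,W \right)} = -6 + \frac{-5 + c}{2} = -6 + \left(- \frac{5}{2} + \frac{c}{2}\right) = - \frac{17}{2} + \frac{c}{2}$)
$B = - \frac{11}{2}$ ($B = - \frac{17}{2} + \frac{1}{2} \cdot 6 = - \frac{17}{2} + 3 = - \frac{11}{2} \approx -5.5$)
$P{\left(I,Z \right)} = \frac{1}{2 I}$
$q{\left(H,p \right)} = - \frac{1}{11} - p$ ($q{\left(H,p \right)} = \frac{1}{2 \left(- \frac{11}{2}\right)} - p = \frac{1}{2} \left(- \frac{2}{11}\right) - p = - \frac{1}{11} - p$)
$L{\left(T,C \right)} = 7 T$
$\left(207857 + q{\left(544,-337 \right)}\right) \left(L{\left(90,577 \right)} - 391920\right) = \left(207857 - - \frac{3706}{11}\right) \left(7 \cdot 90 - 391920\right) = \left(207857 + \left(- \frac{1}{11} + 337\right)\right) \left(630 - 391920\right) = \left(207857 + \frac{3706}{11}\right) \left(-391290\right) = \frac{2290133}{11} \left(-391290\right) = - \frac{896106141570}{11}$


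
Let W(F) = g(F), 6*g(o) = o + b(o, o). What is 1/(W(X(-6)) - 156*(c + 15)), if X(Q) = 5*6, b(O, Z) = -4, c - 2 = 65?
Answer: -3/38363 ≈ -7.8200e-5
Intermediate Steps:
c = 67 (c = 2 + 65 = 67)
X(Q) = 30
g(o) = -2/3 + o/6 (g(o) = (o - 4)/6 = (-4 + o)/6 = -2/3 + o/6)
W(F) = -2/3 + F/6
1/(W(X(-6)) - 156*(c + 15)) = 1/((-2/3 + (1/6)*30) - 156*(67 + 15)) = 1/((-2/3 + 5) - 156*82) = 1/(13/3 - 12792) = 1/(-38363/3) = -3/38363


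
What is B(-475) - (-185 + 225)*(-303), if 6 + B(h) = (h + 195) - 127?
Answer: 11707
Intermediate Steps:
B(h) = 62 + h (B(h) = -6 + ((h + 195) - 127) = -6 + ((195 + h) - 127) = -6 + (68 + h) = 62 + h)
B(-475) - (-185 + 225)*(-303) = (62 - 475) - (-185 + 225)*(-303) = -413 - 40*(-303) = -413 - 1*(-12120) = -413 + 12120 = 11707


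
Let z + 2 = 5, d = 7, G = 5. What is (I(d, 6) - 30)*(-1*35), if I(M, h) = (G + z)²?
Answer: -1190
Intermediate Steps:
z = 3 (z = -2 + 5 = 3)
I(M, h) = 64 (I(M, h) = (5 + 3)² = 8² = 64)
(I(d, 6) - 30)*(-1*35) = (64 - 30)*(-1*35) = 34*(-35) = -1190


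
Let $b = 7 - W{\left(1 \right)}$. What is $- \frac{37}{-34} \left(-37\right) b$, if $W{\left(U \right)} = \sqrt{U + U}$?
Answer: $- \frac{9583}{34} + \frac{1369 \sqrt{2}}{34} \approx -224.91$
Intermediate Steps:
$W{\left(U \right)} = \sqrt{2} \sqrt{U}$ ($W{\left(U \right)} = \sqrt{2 U} = \sqrt{2} \sqrt{U}$)
$b = 7 - \sqrt{2}$ ($b = 7 - \sqrt{2} \sqrt{1} = 7 - \sqrt{2} \cdot 1 = 7 - \sqrt{2} \approx 5.5858$)
$- \frac{37}{-34} \left(-37\right) b = - \frac{37}{-34} \left(-37\right) \left(7 - \sqrt{2}\right) = \left(-37\right) \left(- \frac{1}{34}\right) \left(-37\right) \left(7 - \sqrt{2}\right) = \frac{37}{34} \left(-37\right) \left(7 - \sqrt{2}\right) = - \frac{1369 \left(7 - \sqrt{2}\right)}{34} = - \frac{9583}{34} + \frac{1369 \sqrt{2}}{34}$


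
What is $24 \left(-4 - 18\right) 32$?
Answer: $-16896$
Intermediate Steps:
$24 \left(-4 - 18\right) 32 = 24 \left(-22\right) 32 = \left(-528\right) 32 = -16896$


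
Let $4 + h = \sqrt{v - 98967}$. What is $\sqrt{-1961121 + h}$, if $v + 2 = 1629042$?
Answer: $\sqrt{-1961125 + \sqrt{1530073}} \approx 1400.0 i$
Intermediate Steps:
$v = 1629040$ ($v = -2 + 1629042 = 1629040$)
$h = -4 + \sqrt{1530073}$ ($h = -4 + \sqrt{1629040 - 98967} = -4 + \sqrt{1530073} \approx 1233.0$)
$\sqrt{-1961121 + h} = \sqrt{-1961121 - \left(4 - \sqrt{1530073}\right)} = \sqrt{-1961125 + \sqrt{1530073}}$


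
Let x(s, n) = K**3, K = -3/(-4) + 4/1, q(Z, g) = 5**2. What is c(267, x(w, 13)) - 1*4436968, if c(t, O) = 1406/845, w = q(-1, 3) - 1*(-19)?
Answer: -3749236554/845 ≈ -4.4370e+6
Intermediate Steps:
q(Z, g) = 25
K = 19/4 (K = -3*(-1/4) + 4*1 = 3/4 + 4 = 19/4 ≈ 4.7500)
w = 44 (w = 25 - 1*(-19) = 25 + 19 = 44)
x(s, n) = 6859/64 (x(s, n) = (19/4)**3 = 6859/64)
c(t, O) = 1406/845 (c(t, O) = 1406*(1/845) = 1406/845)
c(267, x(w, 13)) - 1*4436968 = 1406/845 - 1*4436968 = 1406/845 - 4436968 = -3749236554/845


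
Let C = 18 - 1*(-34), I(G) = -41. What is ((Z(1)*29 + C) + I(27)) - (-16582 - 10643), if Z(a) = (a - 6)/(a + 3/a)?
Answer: 108799/4 ≈ 27200.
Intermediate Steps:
C = 52 (C = 18 + 34 = 52)
Z(a) = (-6 + a)/(a + 3/a)
((Z(1)*29 + C) + I(27)) - (-16582 - 10643) = (((1*(-6 + 1)/(3 + 1²))*29 + 52) - 41) - (-16582 - 10643) = (((1*(-5)/(3 + 1))*29 + 52) - 41) - 1*(-27225) = (((1*(-5)/4)*29 + 52) - 41) + 27225 = (((1*(¼)*(-5))*29 + 52) - 41) + 27225 = ((-5/4*29 + 52) - 41) + 27225 = ((-145/4 + 52) - 41) + 27225 = (63/4 - 41) + 27225 = -101/4 + 27225 = 108799/4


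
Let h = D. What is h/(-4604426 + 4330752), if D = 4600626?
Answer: -2300313/136837 ≈ -16.811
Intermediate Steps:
h = 4600626
h/(-4604426 + 4330752) = 4600626/(-4604426 + 4330752) = 4600626/(-273674) = 4600626*(-1/273674) = -2300313/136837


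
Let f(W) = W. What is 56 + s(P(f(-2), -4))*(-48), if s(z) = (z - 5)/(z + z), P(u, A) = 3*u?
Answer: 12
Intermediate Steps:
s(z) = (-5 + z)/(2*z) (s(z) = (-5 + z)/((2*z)) = (-5 + z)*(1/(2*z)) = (-5 + z)/(2*z))
56 + s(P(f(-2), -4))*(-48) = 56 + ((-5 + 3*(-2))/(2*((3*(-2)))))*(-48) = 56 + ((½)*(-5 - 6)/(-6))*(-48) = 56 + ((½)*(-⅙)*(-11))*(-48) = 56 + (11/12)*(-48) = 56 - 44 = 12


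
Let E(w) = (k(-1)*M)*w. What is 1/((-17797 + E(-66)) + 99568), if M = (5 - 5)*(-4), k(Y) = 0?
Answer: 1/81771 ≈ 1.2229e-5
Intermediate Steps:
M = 0 (M = 0*(-4) = 0)
E(w) = 0 (E(w) = (0*0)*w = 0*w = 0)
1/((-17797 + E(-66)) + 99568) = 1/((-17797 + 0) + 99568) = 1/(-17797 + 99568) = 1/81771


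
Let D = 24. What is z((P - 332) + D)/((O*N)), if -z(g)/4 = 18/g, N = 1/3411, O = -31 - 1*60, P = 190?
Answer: -122796/5369 ≈ -22.871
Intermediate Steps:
O = -91 (O = -31 - 60 = -91)
N = 1/3411 ≈ 0.00029317
z(g) = -72/g
z((P - 332) + D)/((O*N)) = (-72/((190 - 332) + 24))/((-91*1/3411)) = (-72/(-142 + 24))/(-91/3411) = -72/(-118)*(-3411/91) = -72*(-1/118)*(-3411/91) = (36/59)*(-3411/91) = -122796/5369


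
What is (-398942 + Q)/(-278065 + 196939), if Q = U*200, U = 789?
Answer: 120571/40563 ≈ 2.9724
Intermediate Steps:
Q = 157800 (Q = 789*200 = 157800)
(-398942 + Q)/(-278065 + 196939) = (-398942 + 157800)/(-278065 + 196939) = -241142/(-81126) = -241142*(-1/81126) = 120571/40563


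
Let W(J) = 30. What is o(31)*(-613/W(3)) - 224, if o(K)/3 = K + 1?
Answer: -10928/5 ≈ -2185.6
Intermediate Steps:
o(K) = 3 + 3*K (o(K) = 3*(K + 1) = 3*(1 + K) = 3 + 3*K)
o(31)*(-613/W(3)) - 224 = (3 + 3*31)*(-613/30) - 224 = (3 + 93)*(-613*1/30) - 224 = 96*(-613/30) - 224 = -9808/5 - 224 = -10928/5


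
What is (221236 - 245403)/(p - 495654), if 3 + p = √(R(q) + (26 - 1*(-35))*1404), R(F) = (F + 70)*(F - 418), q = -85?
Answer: 3992847573/81891922820 + 24167*√93189/245675768460 ≈ 0.048788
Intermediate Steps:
R(F) = (-418 + F)*(70 + F) (R(F) = (70 + F)*(-418 + F) = (-418 + F)*(70 + F))
p = -3 + √93189 (p = -3 + √((-29260 + (-85)² - 348*(-85)) + (26 - 1*(-35))*1404) = -3 + √((-29260 + 7225 + 29580) + (26 + 35)*1404) = -3 + √(7545 + 61*1404) = -3 + √(7545 + 85644) = -3 + √93189 ≈ 302.27)
(221236 - 245403)/(p - 495654) = (221236 - 245403)/((-3 + √93189) - 495654) = -24167/(-495657 + √93189)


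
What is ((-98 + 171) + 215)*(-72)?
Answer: -20736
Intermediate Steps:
((-98 + 171) + 215)*(-72) = (73 + 215)*(-72) = 288*(-72) = -20736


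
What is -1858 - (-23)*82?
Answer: 28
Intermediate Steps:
-1858 - (-23)*82 = -1858 - 1*(-1886) = -1858 + 1886 = 28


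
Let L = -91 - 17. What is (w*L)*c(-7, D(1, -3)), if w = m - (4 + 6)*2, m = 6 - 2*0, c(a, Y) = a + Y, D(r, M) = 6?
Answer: -1512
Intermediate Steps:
L = -108
c(a, Y) = Y + a
m = 6 (m = 6 + 0 = 6)
w = -14 (w = 6 - (4 + 6)*2 = 6 - 10*2 = 6 - 1*20 = 6 - 20 = -14)
(w*L)*c(-7, D(1, -3)) = (-14*(-108))*(6 - 7) = 1512*(-1) = -1512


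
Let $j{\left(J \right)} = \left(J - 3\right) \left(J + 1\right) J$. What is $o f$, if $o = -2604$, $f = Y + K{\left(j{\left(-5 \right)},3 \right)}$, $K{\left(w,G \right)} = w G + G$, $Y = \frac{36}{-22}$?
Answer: $\frac{13710060}{11} \approx 1.2464 \cdot 10^{6}$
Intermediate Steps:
$Y = - \frac{18}{11}$ ($Y = 36 \left(- \frac{1}{22}\right) = - \frac{18}{11} \approx -1.6364$)
$j{\left(J \right)} = J \left(1 + J\right) \left(-3 + J\right)$ ($j{\left(J \right)} = \left(-3 + J\right) \left(1 + J\right) J = \left(1 + J\right) \left(-3 + J\right) J = J \left(1 + J\right) \left(-3 + J\right)$)
$K{\left(w,G \right)} = G + G w$ ($K{\left(w,G \right)} = G w + G = G + G w$)
$f = - \frac{5265}{11}$ ($f = - \frac{18}{11} + 3 \left(1 - 5 \left(-3 + \left(-5\right)^{2} - -10\right)\right) = - \frac{18}{11} + 3 \left(1 - 5 \left(-3 + 25 + 10\right)\right) = - \frac{18}{11} + 3 \left(1 - 160\right) = - \frac{18}{11} + 3 \left(-159\right) = - \frac{18}{11} - 477 = - \frac{5265}{11} \approx -478.64$)
$o f = \left(-2604\right) \left(- \frac{5265}{11}\right) = \frac{13710060}{11}$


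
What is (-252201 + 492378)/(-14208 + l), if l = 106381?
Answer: 240177/92173 ≈ 2.6057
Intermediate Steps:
(-252201 + 492378)/(-14208 + l) = (-252201 + 492378)/(-14208 + 106381) = 240177/92173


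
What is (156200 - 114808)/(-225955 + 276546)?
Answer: 41392/50591 ≈ 0.81817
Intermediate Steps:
(156200 - 114808)/(-225955 + 276546) = 41392/50591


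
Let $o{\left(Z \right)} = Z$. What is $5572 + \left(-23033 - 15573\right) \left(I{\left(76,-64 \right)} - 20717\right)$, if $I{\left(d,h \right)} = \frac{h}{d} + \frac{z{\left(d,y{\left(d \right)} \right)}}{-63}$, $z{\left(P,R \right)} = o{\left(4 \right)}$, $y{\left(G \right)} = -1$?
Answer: $\frac{957409719482}{1197} \approx 7.9984 \cdot 10^{8}$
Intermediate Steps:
$z{\left(P,R \right)} = 4$
$I{\left(d,h \right)} = - \frac{4}{63} + \frac{h}{d}$ ($I{\left(d,h \right)} = \frac{h}{d} + \frac{4}{-63} = \frac{h}{d} + 4 \left(- \frac{1}{63}\right) = \frac{h}{d} - \frac{4}{63} = - \frac{4}{63} + \frac{h}{d}$)
$5572 + \left(-23033 - 15573\right) \left(I{\left(76,-64 \right)} - 20717\right) = 5572 + \left(-23033 - 15573\right) \left(\left(- \frac{4}{63} - \frac{64}{76}\right) - 20717\right) = 5572 - 38606 \left(\left(- \frac{4}{63} - \frac{16}{19}\right) - 20717\right) = 5572 - 38606 \left(- \frac{1084}{1197} - 20717\right) = 5572 - - \frac{957403049798}{1197} = 5572 + \frac{957403049798}{1197} = \frac{957409719482}{1197}$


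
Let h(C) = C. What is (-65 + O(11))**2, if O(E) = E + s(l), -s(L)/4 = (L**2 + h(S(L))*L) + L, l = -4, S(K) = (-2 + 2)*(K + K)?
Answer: 10404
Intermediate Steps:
S(K) = 0 (S(K) = 0*(2*K) = 0)
s(L) = -4*L - 4*L**2 (s(L) = -4*((L**2 + 0*L) + L) = -4*((L**2 + 0) + L) = -4*(L**2 + L) = -4*(L + L**2) = -4*L - 4*L**2)
O(E) = -48 + E (O(E) = E - 4*(-4)*(1 - 4) = E - 4*(-4)*(-3) = E - 48 = -48 + E)
(-65 + O(11))**2 = (-65 + (-48 + 11))**2 = (-65 - 37)**2 = (-102)**2 = 10404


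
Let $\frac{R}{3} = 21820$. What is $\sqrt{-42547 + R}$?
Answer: $\sqrt{22913} \approx 151.37$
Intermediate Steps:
$R = 65460$ ($R = 3 \cdot 21820 = 65460$)
$\sqrt{-42547 + R} = \sqrt{-42547 + 65460} = \sqrt{22913}$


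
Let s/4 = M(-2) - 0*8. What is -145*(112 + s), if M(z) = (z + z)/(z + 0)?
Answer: -17400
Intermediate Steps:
M(z) = 2 (M(z) = (2*z)/z = 2)
s = 8 (s = 4*(2 - 0*8) = 4*(2 - 1*0) = 4*(2 + 0) = 4*2 = 8)
-145*(112 + s) = -145*(112 + 8) = -145*120 = -17400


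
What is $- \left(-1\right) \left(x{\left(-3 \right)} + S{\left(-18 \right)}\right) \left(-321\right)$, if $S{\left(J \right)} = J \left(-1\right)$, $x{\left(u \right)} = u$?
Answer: $-4815$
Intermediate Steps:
$S{\left(J \right)} = - J$
$- \left(-1\right) \left(x{\left(-3 \right)} + S{\left(-18 \right)}\right) \left(-321\right) = - \left(-1\right) \left(-3 - -18\right) \left(-321\right) = - \left(-1\right) \left(-3 + 18\right) \left(-321\right) = - \left(-1\right) 15 \left(-321\right) = - \left(-1\right) \left(-4815\right) = \left(-1\right) 4815 = -4815$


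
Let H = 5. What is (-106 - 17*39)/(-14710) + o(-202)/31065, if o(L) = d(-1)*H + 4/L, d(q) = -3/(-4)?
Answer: 967331791/18461432460 ≈ 0.052397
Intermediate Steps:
d(q) = ¾ (d(q) = -3*(-¼) = ¾)
o(L) = 15/4 + 4/L (o(L) = (¾)*5 + 4/L = 15/4 + 4/L)
(-106 - 17*39)/(-14710) + o(-202)/31065 = (-106 - 17*39)/(-14710) + (15/4 + 4/(-202))/31065 = (-106 - 663)*(-1/14710) + (15/4 + 4*(-1/202))*(1/31065) = -769*(-1/14710) + (15/4 - 2/101)*(1/31065) = 769/14710 + (1507/404)*(1/31065) = 769/14710 + 1507/12550260 = 967331791/18461432460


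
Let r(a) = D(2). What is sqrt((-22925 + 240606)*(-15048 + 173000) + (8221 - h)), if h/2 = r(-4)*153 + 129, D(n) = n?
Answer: sqrt(34383156663) ≈ 1.8543e+5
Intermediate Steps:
r(a) = 2
h = 870 (h = 2*(2*153 + 129) = 2*(306 + 129) = 2*435 = 870)
sqrt((-22925 + 240606)*(-15048 + 173000) + (8221 - h)) = sqrt((-22925 + 240606)*(-15048 + 173000) + (8221 - 1*870)) = sqrt(217681*157952 + (8221 - 870)) = sqrt(34383149312 + 7351) = sqrt(34383156663)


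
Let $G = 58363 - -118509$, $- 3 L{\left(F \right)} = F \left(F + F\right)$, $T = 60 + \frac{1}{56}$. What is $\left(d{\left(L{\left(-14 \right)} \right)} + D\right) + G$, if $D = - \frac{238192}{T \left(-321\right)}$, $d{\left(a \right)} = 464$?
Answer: $\frac{191337779768}{1078881} \approx 1.7735 \cdot 10^{5}$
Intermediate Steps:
$T = \frac{3361}{56}$ ($T = 60 + \frac{1}{56} = \frac{3361}{56} \approx 60.018$)
$L{\left(F \right)} = - \frac{2 F^{2}}{3}$ ($L{\left(F \right)} = - \frac{F \left(F + F\right)}{3} = - \frac{F 2 F}{3} = - \frac{2 F^{2}}{3}$)
$G = 176872$ ($G = 58363 + 118509 = 176872$)
$D = \frac{13338752}{1078881}$ ($D = - \frac{238192}{\frac{3361}{56} \left(-321\right)} = - \frac{238192}{- \frac{1078881}{56}} = \left(-238192\right) \left(- \frac{56}{1078881}\right) = \frac{13338752}{1078881} \approx 12.364$)
$\left(d{\left(L{\left(-14 \right)} \right)} + D\right) + G = \left(464 + \frac{13338752}{1078881}\right) + 176872 = \frac{513939536}{1078881} + 176872 = \frac{191337779768}{1078881}$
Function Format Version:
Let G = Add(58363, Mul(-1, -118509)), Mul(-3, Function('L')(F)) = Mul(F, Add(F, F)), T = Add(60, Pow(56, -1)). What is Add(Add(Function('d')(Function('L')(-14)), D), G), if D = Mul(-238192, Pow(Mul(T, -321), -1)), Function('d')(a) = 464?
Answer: Rational(191337779768, 1078881) ≈ 1.7735e+5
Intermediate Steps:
T = Rational(3361, 56) (T = Add(60, Rational(1, 56)) = Rational(3361, 56) ≈ 60.018)
Function('L')(F) = Mul(Rational(-2, 3), Pow(F, 2)) (Function('L')(F) = Mul(Rational(-1, 3), Mul(F, Add(F, F))) = Mul(Rational(-1, 3), Mul(F, Mul(2, F))) = Mul(Rational(-1, 3), Mul(2, Pow(F, 2))) = Mul(Rational(-2, 3), Pow(F, 2)))
G = 176872 (G = Add(58363, 118509) = 176872)
D = Rational(13338752, 1078881) (D = Mul(-238192, Pow(Mul(Rational(3361, 56), -321), -1)) = Mul(-238192, Pow(Rational(-1078881, 56), -1)) = Mul(-238192, Rational(-56, 1078881)) = Rational(13338752, 1078881) ≈ 12.364)
Add(Add(Function('d')(Function('L')(-14)), D), G) = Add(Add(464, Rational(13338752, 1078881)), 176872) = Add(Rational(513939536, 1078881), 176872) = Rational(191337779768, 1078881)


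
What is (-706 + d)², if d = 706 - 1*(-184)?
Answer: 33856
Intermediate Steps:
d = 890 (d = 706 + 184 = 890)
(-706 + d)² = (-706 + 890)² = 184² = 33856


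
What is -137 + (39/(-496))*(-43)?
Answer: -66275/496 ≈ -133.62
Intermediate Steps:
-137 + (39/(-496))*(-43) = -137 + (39*(-1/496))*(-43) = -137 - 39/496*(-43) = -137 + 1677/496 = -66275/496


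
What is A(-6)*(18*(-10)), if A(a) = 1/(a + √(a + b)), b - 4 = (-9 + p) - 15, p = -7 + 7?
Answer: 540/31 + 90*I*√26/31 ≈ 17.419 + 14.804*I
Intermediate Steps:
p = 0
b = -20 (b = 4 + ((-9 + 0) - 15) = 4 + (-9 - 15) = 4 - 24 = -20)
A(a) = 1/(a + √(-20 + a)) (A(a) = 1/(a + √(a - 20)) = 1/(a + √(-20 + a)))
A(-6)*(18*(-10)) = (18*(-10))/(-6 + √(-20 - 6)) = -180/(-6 + √(-26)) = -180/(-6 + I*√26)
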